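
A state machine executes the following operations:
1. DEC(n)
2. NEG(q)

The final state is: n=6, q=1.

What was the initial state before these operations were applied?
n=7, q=-1

Working backwards:
Final state: n=6, q=1
Before step 2 (NEG(q)): n=6, q=-1
Before step 1 (DEC(n)): n=7, q=-1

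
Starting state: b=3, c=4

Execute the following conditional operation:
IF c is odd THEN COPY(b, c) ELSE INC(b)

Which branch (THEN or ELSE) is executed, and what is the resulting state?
Branch: ELSE, Final state: b=4, c=4

Evaluating condition: c is odd
Condition is False, so ELSE branch executes
After INC(b): b=4, c=4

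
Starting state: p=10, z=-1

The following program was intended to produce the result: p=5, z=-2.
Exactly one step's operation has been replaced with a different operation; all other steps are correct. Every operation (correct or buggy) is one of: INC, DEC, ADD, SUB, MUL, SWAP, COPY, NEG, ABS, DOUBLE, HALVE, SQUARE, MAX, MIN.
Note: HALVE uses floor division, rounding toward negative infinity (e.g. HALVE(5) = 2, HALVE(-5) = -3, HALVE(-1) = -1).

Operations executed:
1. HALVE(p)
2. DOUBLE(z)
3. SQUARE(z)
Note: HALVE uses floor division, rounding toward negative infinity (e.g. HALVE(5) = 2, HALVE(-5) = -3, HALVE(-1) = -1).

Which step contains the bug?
Step 3

Trace with buggy code:
Initial: p=10, z=-1
After step 1: p=5, z=-1
After step 2: p=5, z=-2
After step 3: p=5, z=4
Actual final p=5, z=4 ≠ expected p=5, z=-2.
Step 3 is the only position where a single-operation replacement can produce the expected result.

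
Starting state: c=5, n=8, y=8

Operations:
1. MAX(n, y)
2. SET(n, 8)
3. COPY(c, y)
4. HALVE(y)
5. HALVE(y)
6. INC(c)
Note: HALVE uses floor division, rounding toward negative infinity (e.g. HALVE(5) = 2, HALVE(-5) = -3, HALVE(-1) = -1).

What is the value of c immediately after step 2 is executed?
c = 5

Tracing c through execution:
Initial: c = 5
After step 1 (MAX(n, y)): c = 5
After step 2 (SET(n, 8)): c = 5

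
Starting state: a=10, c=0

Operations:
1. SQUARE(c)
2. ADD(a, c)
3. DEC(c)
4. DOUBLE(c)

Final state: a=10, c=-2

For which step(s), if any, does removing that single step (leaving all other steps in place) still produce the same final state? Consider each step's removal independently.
Step(s) 1, 2

Testing removal of each single step:
Without step 1: final = a=10, c=-2 (same)
Without step 2: final = a=10, c=-2 (same)
Without step 3: final = a=10, c=0 (different)
Without step 4: final = a=10, c=-1 (different)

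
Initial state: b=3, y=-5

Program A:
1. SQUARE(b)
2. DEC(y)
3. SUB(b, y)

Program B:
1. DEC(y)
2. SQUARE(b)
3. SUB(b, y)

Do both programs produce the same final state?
Yes

Program A final state: b=15, y=-6
Program B final state: b=15, y=-6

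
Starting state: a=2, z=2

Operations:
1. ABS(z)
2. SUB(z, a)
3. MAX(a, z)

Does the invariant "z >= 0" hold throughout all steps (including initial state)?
Yes

The invariant holds at every step.

State at each step:
Initial: a=2, z=2
After step 1: a=2, z=2
After step 2: a=2, z=0
After step 3: a=2, z=0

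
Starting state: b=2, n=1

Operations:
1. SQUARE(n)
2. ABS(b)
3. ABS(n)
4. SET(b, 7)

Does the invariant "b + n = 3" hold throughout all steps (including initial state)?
No, violated after step 4

The invariant is violated after step 4.

State at each step:
Initial: b=2, n=1
After step 1: b=2, n=1
After step 2: b=2, n=1
After step 3: b=2, n=1
After step 4: b=7, n=1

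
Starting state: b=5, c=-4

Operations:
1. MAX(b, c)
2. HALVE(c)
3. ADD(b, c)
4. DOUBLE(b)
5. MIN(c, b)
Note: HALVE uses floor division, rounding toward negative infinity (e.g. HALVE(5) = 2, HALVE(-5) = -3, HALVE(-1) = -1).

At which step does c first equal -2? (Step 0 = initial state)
Step 2

Tracing c:
Initial: c = -4
After step 1: c = -4
After step 2: c = -2 ← first occurrence
After step 3: c = -2
After step 4: c = -2
After step 5: c = -2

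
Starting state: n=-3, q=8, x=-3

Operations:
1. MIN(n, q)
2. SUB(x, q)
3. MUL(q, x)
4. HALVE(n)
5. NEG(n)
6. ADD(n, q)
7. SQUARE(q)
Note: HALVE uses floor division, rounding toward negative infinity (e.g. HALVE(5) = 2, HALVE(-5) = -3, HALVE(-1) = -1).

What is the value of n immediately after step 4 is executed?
n = -2

Tracing n through execution:
Initial: n = -3
After step 1 (MIN(n, q)): n = -3
After step 2 (SUB(x, q)): n = -3
After step 3 (MUL(q, x)): n = -3
After step 4 (HALVE(n)): n = -2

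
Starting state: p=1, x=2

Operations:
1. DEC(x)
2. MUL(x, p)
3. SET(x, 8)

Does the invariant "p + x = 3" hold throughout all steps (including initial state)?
No, violated after step 1

The invariant is violated after step 1.

State at each step:
Initial: p=1, x=2
After step 1: p=1, x=1
After step 2: p=1, x=1
After step 3: p=1, x=8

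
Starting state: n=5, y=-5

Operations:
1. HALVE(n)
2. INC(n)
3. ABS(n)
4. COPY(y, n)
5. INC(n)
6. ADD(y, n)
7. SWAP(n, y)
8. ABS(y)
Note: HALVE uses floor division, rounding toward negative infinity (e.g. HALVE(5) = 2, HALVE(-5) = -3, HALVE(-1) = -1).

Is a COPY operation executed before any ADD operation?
Yes

First COPY: step 4
First ADD: step 6
Since 4 < 6, COPY comes first.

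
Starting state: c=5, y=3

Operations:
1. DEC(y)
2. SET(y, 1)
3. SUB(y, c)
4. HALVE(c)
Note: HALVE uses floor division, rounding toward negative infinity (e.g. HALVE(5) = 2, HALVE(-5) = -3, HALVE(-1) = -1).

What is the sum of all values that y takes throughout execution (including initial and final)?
-2

Values of y at each step:
Initial: y = 3
After step 1: y = 2
After step 2: y = 1
After step 3: y = -4
After step 4: y = -4
Sum = 3 + 2 + 1 + -4 + -4 = -2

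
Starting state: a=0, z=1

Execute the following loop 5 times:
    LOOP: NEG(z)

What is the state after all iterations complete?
a=0, z=-1

Iteration trace:
Start: a=0, z=1
After iteration 1: a=0, z=-1
After iteration 2: a=0, z=1
After iteration 3: a=0, z=-1
After iteration 4: a=0, z=1
After iteration 5: a=0, z=-1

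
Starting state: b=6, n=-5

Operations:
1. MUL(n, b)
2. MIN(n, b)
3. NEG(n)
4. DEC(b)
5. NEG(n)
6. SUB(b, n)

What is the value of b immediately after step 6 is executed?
b = 35

Tracing b through execution:
Initial: b = 6
After step 1 (MUL(n, b)): b = 6
After step 2 (MIN(n, b)): b = 6
After step 3 (NEG(n)): b = 6
After step 4 (DEC(b)): b = 5
After step 5 (NEG(n)): b = 5
After step 6 (SUB(b, n)): b = 35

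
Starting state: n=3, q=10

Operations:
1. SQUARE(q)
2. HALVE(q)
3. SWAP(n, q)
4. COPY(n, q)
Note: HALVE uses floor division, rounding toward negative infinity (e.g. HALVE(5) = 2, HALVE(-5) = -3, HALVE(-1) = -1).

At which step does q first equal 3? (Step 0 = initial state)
Step 3

Tracing q:
Initial: q = 10
After step 1: q = 100
After step 2: q = 50
After step 3: q = 3 ← first occurrence
After step 4: q = 3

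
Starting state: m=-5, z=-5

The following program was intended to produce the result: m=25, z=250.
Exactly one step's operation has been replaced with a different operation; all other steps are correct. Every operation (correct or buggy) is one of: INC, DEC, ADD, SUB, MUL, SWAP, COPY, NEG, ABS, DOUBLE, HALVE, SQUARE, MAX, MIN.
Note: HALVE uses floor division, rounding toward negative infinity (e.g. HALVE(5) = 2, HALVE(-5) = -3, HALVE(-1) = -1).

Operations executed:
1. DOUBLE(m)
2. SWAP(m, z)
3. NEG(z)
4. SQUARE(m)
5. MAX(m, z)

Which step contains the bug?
Step 5

Trace with buggy code:
Initial: m=-5, z=-5
After step 1: m=-10, z=-5
After step 2: m=-5, z=-10
After step 3: m=-5, z=10
After step 4: m=25, z=10
After step 5: m=25, z=10
Actual final m=25, z=10 ≠ expected m=25, z=250.
Step 5 is the only position where a single-operation replacement can produce the expected result.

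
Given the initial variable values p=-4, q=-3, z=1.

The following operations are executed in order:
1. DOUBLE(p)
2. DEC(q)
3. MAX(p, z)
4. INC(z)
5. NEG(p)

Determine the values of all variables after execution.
{p: -1, q: -4, z: 2}

Step-by-step execution:
Initial: p=-4, q=-3, z=1
After step 1 (DOUBLE(p)): p=-8, q=-3, z=1
After step 2 (DEC(q)): p=-8, q=-4, z=1
After step 3 (MAX(p, z)): p=1, q=-4, z=1
After step 4 (INC(z)): p=1, q=-4, z=2
After step 5 (NEG(p)): p=-1, q=-4, z=2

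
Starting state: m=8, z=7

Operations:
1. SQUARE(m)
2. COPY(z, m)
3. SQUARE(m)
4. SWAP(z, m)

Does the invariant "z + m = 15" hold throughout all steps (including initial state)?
No, violated after step 1

The invariant is violated after step 1.

State at each step:
Initial: m=8, z=7
After step 1: m=64, z=7
After step 2: m=64, z=64
After step 3: m=4096, z=64
After step 4: m=64, z=4096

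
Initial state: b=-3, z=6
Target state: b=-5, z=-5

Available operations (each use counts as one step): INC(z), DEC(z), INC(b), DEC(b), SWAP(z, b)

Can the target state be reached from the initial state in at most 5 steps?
No

The target state cannot be reached within 5 steps.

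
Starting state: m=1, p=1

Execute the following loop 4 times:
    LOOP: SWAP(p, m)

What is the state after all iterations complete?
m=1, p=1

Iteration trace:
Start: m=1, p=1
After iteration 1: m=1, p=1
After iteration 2: m=1, p=1
After iteration 3: m=1, p=1
After iteration 4: m=1, p=1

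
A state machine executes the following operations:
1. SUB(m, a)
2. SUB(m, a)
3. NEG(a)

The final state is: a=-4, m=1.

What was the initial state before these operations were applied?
a=4, m=9

Working backwards:
Final state: a=-4, m=1
Before step 3 (NEG(a)): a=4, m=1
Before step 2 (SUB(m, a)): a=4, m=5
Before step 1 (SUB(m, a)): a=4, m=9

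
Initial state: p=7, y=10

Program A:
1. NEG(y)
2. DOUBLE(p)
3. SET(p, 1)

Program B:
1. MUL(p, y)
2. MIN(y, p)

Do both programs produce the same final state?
No

Program A final state: p=1, y=-10
Program B final state: p=70, y=10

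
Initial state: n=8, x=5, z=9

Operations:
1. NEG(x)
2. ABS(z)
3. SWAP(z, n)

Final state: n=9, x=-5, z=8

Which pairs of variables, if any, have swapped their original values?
(z, n)

Comparing initial and final values:
z: 9 → 8
x: 5 → -5
n: 8 → 9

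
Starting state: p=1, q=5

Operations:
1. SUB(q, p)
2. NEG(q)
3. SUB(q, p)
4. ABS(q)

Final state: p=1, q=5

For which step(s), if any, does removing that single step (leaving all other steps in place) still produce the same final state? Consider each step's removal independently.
None - removing any single step changes the final result

Testing removal of each single step:
Without step 1: final = p=1, q=6 (different)
Without step 2: final = p=1, q=3 (different)
Without step 3: final = p=1, q=4 (different)
Without step 4: final = p=1, q=-5 (different)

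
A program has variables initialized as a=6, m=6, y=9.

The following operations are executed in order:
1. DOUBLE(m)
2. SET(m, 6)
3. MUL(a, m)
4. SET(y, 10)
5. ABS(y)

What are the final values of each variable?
{a: 36, m: 6, y: 10}

Step-by-step execution:
Initial: a=6, m=6, y=9
After step 1 (DOUBLE(m)): a=6, m=12, y=9
After step 2 (SET(m, 6)): a=6, m=6, y=9
After step 3 (MUL(a, m)): a=36, m=6, y=9
After step 4 (SET(y, 10)): a=36, m=6, y=10
After step 5 (ABS(y)): a=36, m=6, y=10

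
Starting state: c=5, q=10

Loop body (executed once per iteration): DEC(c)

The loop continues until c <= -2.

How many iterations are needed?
7

Tracing iterations:
Initial: c=5, q=10
After iteration 1: c=4, q=10
After iteration 2: c=3, q=10
After iteration 3: c=2, q=10
After iteration 4: c=1, q=10
After iteration 5: c=0, q=10
After iteration 6: c=-1, q=10
After iteration 7: c=-2, q=10
c <= -2 now holds, so the loop exits after 7 iterations.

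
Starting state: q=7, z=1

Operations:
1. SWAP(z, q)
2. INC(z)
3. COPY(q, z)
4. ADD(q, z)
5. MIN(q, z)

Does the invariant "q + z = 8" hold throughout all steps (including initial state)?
No, violated after step 2

The invariant is violated after step 2.

State at each step:
Initial: q=7, z=1
After step 1: q=1, z=7
After step 2: q=1, z=8
After step 3: q=8, z=8
After step 4: q=16, z=8
After step 5: q=8, z=8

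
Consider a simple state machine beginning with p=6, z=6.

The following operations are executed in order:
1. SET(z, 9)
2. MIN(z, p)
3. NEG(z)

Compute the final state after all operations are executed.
{p: 6, z: -6}

Step-by-step execution:
Initial: p=6, z=6
After step 1 (SET(z, 9)): p=6, z=9
After step 2 (MIN(z, p)): p=6, z=6
After step 3 (NEG(z)): p=6, z=-6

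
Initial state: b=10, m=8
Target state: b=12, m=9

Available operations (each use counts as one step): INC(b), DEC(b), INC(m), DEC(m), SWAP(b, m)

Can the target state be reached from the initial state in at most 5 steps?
Yes

Path (3 steps): INC(b) → INC(b) → INC(m)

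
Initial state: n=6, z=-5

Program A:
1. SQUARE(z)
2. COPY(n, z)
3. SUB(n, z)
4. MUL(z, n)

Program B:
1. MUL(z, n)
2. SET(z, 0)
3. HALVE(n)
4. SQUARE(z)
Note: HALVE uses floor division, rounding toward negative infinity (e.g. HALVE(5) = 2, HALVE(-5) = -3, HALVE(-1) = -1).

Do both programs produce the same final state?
No

Program A final state: n=0, z=0
Program B final state: n=3, z=0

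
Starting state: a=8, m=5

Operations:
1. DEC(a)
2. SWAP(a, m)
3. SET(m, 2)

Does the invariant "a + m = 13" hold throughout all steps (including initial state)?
No, violated after step 1

The invariant is violated after step 1.

State at each step:
Initial: a=8, m=5
After step 1: a=7, m=5
After step 2: a=5, m=7
After step 3: a=5, m=2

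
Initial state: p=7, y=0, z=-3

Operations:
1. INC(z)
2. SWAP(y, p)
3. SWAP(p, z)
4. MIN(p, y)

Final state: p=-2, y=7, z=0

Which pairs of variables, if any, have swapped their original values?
None

Comparing initial and final values:
z: -3 → 0
p: 7 → -2
y: 0 → 7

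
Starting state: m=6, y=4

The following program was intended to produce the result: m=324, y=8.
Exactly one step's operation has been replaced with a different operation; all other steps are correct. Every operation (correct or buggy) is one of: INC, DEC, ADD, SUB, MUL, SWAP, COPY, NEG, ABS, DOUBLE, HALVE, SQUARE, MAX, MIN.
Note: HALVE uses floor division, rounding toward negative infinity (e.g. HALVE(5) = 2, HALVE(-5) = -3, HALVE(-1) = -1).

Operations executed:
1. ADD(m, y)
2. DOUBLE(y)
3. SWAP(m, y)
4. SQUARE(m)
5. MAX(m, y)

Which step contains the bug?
Step 3

Trace with buggy code:
Initial: m=6, y=4
After step 1: m=10, y=4
After step 2: m=10, y=8
After step 3: m=8, y=10
After step 4: m=64, y=10
After step 5: m=64, y=10
Actual final m=64, y=10 ≠ expected m=324, y=8.
Step 3 is the only position where a single-operation replacement can produce the expected result.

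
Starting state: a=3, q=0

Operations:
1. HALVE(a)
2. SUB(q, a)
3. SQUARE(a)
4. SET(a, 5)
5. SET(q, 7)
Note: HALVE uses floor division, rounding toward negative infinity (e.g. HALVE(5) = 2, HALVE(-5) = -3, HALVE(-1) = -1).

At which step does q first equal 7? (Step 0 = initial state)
Step 5

Tracing q:
Initial: q = 0
After step 1: q = 0
After step 2: q = -1
After step 3: q = -1
After step 4: q = -1
After step 5: q = 7 ← first occurrence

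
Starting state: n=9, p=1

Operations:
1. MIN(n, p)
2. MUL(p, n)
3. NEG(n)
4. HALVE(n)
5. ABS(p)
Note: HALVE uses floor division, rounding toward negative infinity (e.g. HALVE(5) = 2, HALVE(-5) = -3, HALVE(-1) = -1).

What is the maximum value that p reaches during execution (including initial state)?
1

Values of p at each step:
Initial: p = 1 ← maximum
After step 1: p = 1
After step 2: p = 1
After step 3: p = 1
After step 4: p = 1
After step 5: p = 1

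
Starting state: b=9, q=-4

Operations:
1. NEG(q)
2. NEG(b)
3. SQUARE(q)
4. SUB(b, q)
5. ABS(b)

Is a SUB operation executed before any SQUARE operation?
No

First SUB: step 4
First SQUARE: step 3
Since 4 > 3, SQUARE comes first.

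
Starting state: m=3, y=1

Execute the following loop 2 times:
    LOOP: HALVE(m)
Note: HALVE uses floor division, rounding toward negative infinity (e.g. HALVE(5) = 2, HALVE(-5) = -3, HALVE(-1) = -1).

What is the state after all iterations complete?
m=0, y=1

Iteration trace:
Start: m=3, y=1
After iteration 1: m=1, y=1
After iteration 2: m=0, y=1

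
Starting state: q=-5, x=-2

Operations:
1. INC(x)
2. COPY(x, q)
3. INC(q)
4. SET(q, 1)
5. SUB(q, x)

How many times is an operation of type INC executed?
2

Counting INC operations:
Step 1: INC(x) ← INC
Step 3: INC(q) ← INC
Total: 2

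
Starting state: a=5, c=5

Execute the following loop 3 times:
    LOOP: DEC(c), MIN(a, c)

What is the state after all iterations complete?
a=2, c=2

Iteration trace:
Start: a=5, c=5
After iteration 1: a=4, c=4
After iteration 2: a=3, c=3
After iteration 3: a=2, c=2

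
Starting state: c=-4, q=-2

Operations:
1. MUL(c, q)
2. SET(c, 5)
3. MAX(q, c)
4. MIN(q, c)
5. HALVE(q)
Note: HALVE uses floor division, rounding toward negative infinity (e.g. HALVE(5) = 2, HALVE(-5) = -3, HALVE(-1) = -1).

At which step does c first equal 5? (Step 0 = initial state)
Step 2

Tracing c:
Initial: c = -4
After step 1: c = 8
After step 2: c = 5 ← first occurrence
After step 3: c = 5
After step 4: c = 5
After step 5: c = 5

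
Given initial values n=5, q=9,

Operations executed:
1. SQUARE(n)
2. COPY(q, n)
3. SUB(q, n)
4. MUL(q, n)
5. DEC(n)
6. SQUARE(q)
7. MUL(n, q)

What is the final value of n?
n = 0

Tracing execution:
Step 1: SQUARE(n) → n = 25
Step 2: COPY(q, n) → n = 25
Step 3: SUB(q, n) → n = 25
Step 4: MUL(q, n) → n = 25
Step 5: DEC(n) → n = 24
Step 6: SQUARE(q) → n = 24
Step 7: MUL(n, q) → n = 0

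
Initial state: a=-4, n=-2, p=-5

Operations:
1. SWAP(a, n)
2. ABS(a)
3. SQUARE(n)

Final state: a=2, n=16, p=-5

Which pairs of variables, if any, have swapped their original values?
None

Comparing initial and final values:
p: -5 → -5
a: -4 → 2
n: -2 → 16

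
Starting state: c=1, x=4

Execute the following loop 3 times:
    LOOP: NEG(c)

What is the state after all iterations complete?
c=-1, x=4

Iteration trace:
Start: c=1, x=4
After iteration 1: c=-1, x=4
After iteration 2: c=1, x=4
After iteration 3: c=-1, x=4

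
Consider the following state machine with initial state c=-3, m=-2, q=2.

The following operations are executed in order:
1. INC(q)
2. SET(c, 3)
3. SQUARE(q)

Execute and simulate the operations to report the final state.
{c: 3, m: -2, q: 9}

Step-by-step execution:
Initial: c=-3, m=-2, q=2
After step 1 (INC(q)): c=-3, m=-2, q=3
After step 2 (SET(c, 3)): c=3, m=-2, q=3
After step 3 (SQUARE(q)): c=3, m=-2, q=9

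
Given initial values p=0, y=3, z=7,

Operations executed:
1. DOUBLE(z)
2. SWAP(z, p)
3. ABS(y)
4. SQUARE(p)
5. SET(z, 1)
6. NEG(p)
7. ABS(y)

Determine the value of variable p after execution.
p = -196

Tracing execution:
Step 1: DOUBLE(z) → p = 0
Step 2: SWAP(z, p) → p = 14
Step 3: ABS(y) → p = 14
Step 4: SQUARE(p) → p = 196
Step 5: SET(z, 1) → p = 196
Step 6: NEG(p) → p = -196
Step 7: ABS(y) → p = -196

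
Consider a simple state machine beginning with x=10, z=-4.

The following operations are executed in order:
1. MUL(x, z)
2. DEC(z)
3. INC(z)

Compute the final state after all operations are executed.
{x: -40, z: -4}

Step-by-step execution:
Initial: x=10, z=-4
After step 1 (MUL(x, z)): x=-40, z=-4
After step 2 (DEC(z)): x=-40, z=-5
After step 3 (INC(z)): x=-40, z=-4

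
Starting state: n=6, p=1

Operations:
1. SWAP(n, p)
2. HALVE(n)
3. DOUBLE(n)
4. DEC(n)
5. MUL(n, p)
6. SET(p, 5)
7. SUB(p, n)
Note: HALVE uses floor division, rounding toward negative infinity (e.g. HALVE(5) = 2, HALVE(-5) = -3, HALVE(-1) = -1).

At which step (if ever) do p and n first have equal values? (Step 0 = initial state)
Never

p and n never become equal during execution.

Comparing values at each step:
Initial: p=1, n=6
After step 1: p=6, n=1
After step 2: p=6, n=0
After step 3: p=6, n=0
After step 4: p=6, n=-1
After step 5: p=6, n=-6
After step 6: p=5, n=-6
After step 7: p=11, n=-6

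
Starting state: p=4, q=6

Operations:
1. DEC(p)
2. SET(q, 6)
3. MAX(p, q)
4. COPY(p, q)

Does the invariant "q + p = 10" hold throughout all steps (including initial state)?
No, violated after step 1

The invariant is violated after step 1.

State at each step:
Initial: p=4, q=6
After step 1: p=3, q=6
After step 2: p=3, q=6
After step 3: p=6, q=6
After step 4: p=6, q=6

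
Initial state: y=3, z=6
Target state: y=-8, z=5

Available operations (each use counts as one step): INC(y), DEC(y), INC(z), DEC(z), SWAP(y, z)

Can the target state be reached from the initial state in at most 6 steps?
No

The target state cannot be reached within 6 steps.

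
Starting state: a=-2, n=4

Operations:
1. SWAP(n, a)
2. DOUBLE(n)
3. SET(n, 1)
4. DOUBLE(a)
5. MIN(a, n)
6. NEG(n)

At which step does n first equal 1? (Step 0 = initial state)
Step 3

Tracing n:
Initial: n = 4
After step 1: n = -2
After step 2: n = -4
After step 3: n = 1 ← first occurrence
After step 4: n = 1
After step 5: n = 1
After step 6: n = -1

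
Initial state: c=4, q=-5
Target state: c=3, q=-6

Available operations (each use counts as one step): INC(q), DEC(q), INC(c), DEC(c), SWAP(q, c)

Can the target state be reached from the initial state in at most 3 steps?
Yes

Path (2 steps): DEC(q) → DEC(c)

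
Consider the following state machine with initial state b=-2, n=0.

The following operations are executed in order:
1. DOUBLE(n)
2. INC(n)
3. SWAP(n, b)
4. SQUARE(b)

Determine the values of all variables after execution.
{b: 1, n: -2}

Step-by-step execution:
Initial: b=-2, n=0
After step 1 (DOUBLE(n)): b=-2, n=0
After step 2 (INC(n)): b=-2, n=1
After step 3 (SWAP(n, b)): b=1, n=-2
After step 4 (SQUARE(b)): b=1, n=-2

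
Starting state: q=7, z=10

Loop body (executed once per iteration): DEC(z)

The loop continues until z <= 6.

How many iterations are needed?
4

Tracing iterations:
Initial: q=7, z=10
After iteration 1: q=7, z=9
After iteration 2: q=7, z=8
After iteration 3: q=7, z=7
After iteration 4: q=7, z=6
z <= 6 now holds, so the loop exits after 4 iterations.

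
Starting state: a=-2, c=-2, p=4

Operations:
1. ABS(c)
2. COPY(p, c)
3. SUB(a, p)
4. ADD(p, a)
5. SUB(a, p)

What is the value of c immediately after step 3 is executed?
c = 2

Tracing c through execution:
Initial: c = -2
After step 1 (ABS(c)): c = 2
After step 2 (COPY(p, c)): c = 2
After step 3 (SUB(a, p)): c = 2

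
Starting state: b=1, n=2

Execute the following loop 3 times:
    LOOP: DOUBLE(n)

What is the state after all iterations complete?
b=1, n=16

Iteration trace:
Start: b=1, n=2
After iteration 1: b=1, n=4
After iteration 2: b=1, n=8
After iteration 3: b=1, n=16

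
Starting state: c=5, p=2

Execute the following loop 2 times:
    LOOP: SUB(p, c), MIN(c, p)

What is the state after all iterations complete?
c=-3, p=0

Iteration trace:
Start: c=5, p=2
After iteration 1: c=-3, p=-3
After iteration 2: c=-3, p=0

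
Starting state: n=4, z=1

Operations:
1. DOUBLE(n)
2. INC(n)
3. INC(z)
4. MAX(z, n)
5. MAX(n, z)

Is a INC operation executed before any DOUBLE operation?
No

First INC: step 2
First DOUBLE: step 1
Since 2 > 1, DOUBLE comes first.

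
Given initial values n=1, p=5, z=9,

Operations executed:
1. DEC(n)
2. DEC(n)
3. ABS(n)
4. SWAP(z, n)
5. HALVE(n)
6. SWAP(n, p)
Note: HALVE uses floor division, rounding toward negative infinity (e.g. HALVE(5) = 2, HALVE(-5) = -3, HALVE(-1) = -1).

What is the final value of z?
z = 1

Tracing execution:
Step 1: DEC(n) → z = 9
Step 2: DEC(n) → z = 9
Step 3: ABS(n) → z = 9
Step 4: SWAP(z, n) → z = 1
Step 5: HALVE(n) → z = 1
Step 6: SWAP(n, p) → z = 1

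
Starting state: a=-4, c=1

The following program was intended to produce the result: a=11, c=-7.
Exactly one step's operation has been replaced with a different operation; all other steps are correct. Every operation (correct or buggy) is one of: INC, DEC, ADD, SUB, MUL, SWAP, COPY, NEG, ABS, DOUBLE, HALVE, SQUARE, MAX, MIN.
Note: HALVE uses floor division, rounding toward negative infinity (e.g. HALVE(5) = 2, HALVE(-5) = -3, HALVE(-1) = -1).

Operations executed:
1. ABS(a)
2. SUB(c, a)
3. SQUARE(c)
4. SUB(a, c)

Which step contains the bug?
Step 3

Trace with buggy code:
Initial: a=-4, c=1
After step 1: a=4, c=1
After step 2: a=4, c=-3
After step 3: a=4, c=9
After step 4: a=-5, c=9
Actual final a=-5, c=9 ≠ expected a=11, c=-7.
Step 3 is the only position where a single-operation replacement can produce the expected result.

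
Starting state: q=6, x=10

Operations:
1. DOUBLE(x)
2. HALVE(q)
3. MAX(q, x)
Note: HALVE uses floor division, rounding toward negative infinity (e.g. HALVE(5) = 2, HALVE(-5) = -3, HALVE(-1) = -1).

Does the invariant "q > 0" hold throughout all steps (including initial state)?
Yes

The invariant holds at every step.

State at each step:
Initial: q=6, x=10
After step 1: q=6, x=20
After step 2: q=3, x=20
After step 3: q=20, x=20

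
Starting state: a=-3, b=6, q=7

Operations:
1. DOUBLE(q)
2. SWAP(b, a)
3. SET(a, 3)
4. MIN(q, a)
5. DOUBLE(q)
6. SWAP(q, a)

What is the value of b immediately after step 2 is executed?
b = -3

Tracing b through execution:
Initial: b = 6
After step 1 (DOUBLE(q)): b = 6
After step 2 (SWAP(b, a)): b = -3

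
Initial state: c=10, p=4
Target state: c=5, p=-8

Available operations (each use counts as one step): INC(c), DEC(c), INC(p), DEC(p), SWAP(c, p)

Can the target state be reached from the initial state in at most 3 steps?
No

The target state cannot be reached within 3 steps.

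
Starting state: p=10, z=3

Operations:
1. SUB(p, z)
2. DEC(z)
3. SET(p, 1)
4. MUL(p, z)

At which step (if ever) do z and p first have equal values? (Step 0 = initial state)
Step 4

z and p first become equal after step 4.

Comparing values at each step:
Initial: z=3, p=10
After step 1: z=3, p=7
After step 2: z=2, p=7
After step 3: z=2, p=1
After step 4: z=2, p=2 ← equal!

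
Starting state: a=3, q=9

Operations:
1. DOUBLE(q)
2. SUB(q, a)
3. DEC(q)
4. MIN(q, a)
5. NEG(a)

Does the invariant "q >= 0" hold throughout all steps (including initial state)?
Yes

The invariant holds at every step.

State at each step:
Initial: a=3, q=9
After step 1: a=3, q=18
After step 2: a=3, q=15
After step 3: a=3, q=14
After step 4: a=3, q=3
After step 5: a=-3, q=3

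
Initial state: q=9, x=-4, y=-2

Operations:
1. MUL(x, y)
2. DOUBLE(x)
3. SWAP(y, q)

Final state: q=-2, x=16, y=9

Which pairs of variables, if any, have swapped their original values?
(q, y)

Comparing initial and final values:
q: 9 → -2
y: -2 → 9
x: -4 → 16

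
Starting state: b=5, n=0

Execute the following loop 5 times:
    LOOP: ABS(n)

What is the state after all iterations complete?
b=5, n=0

Iteration trace:
Start: b=5, n=0
After iteration 1: b=5, n=0
After iteration 2: b=5, n=0
After iteration 3: b=5, n=0
After iteration 4: b=5, n=0
After iteration 5: b=5, n=0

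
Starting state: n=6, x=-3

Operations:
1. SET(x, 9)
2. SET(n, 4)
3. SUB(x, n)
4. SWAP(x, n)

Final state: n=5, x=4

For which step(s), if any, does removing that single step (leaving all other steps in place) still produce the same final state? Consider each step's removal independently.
None - removing any single step changes the final result

Testing removal of each single step:
Without step 1: final = n=-7, x=4 (different)
Without step 2: final = n=3, x=6 (different)
Without step 3: final = n=9, x=4 (different)
Without step 4: final = n=4, x=5 (different)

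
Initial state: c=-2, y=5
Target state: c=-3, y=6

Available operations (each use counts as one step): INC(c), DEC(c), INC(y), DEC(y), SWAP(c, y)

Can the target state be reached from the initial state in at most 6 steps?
Yes

Path (2 steps): DEC(c) → INC(y)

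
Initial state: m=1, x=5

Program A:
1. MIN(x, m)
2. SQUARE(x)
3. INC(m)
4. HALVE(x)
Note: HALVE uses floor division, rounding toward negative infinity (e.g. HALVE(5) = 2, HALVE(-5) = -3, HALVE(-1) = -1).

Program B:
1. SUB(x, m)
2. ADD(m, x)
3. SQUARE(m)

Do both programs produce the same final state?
No

Program A final state: m=2, x=0
Program B final state: m=25, x=4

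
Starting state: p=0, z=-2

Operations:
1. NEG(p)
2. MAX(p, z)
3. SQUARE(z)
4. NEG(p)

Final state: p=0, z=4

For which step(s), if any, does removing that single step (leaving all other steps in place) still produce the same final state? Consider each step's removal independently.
Step(s) 1, 2, 4

Testing removal of each single step:
Without step 1: final = p=0, z=4 (same)
Without step 2: final = p=0, z=4 (same)
Without step 3: final = p=0, z=-2 (different)
Without step 4: final = p=0, z=4 (same)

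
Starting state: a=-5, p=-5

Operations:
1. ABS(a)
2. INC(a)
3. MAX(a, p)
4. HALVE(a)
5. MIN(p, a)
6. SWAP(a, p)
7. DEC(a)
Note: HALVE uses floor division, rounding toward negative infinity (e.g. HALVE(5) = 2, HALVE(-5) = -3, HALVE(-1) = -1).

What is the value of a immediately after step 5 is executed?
a = 3

Tracing a through execution:
Initial: a = -5
After step 1 (ABS(a)): a = 5
After step 2 (INC(a)): a = 6
After step 3 (MAX(a, p)): a = 6
After step 4 (HALVE(a)): a = 3
After step 5 (MIN(p, a)): a = 3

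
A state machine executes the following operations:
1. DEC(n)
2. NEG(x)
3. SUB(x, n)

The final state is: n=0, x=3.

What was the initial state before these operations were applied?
n=1, x=-3

Working backwards:
Final state: n=0, x=3
Before step 3 (SUB(x, n)): n=0, x=3
Before step 2 (NEG(x)): n=0, x=-3
Before step 1 (DEC(n)): n=1, x=-3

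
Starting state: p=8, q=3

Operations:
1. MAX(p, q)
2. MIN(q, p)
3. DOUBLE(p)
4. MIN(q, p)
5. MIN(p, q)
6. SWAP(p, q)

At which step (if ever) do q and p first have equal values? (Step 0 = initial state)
Step 5

q and p first become equal after step 5.

Comparing values at each step:
Initial: q=3, p=8
After step 1: q=3, p=8
After step 2: q=3, p=8
After step 3: q=3, p=16
After step 4: q=3, p=16
After step 5: q=3, p=3 ← equal!
After step 6: q=3, p=3 ← equal!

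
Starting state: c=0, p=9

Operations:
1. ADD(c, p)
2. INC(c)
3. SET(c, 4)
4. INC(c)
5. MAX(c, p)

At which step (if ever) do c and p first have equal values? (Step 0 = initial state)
Step 1

c and p first become equal after step 1.

Comparing values at each step:
Initial: c=0, p=9
After step 1: c=9, p=9 ← equal!
After step 2: c=10, p=9
After step 3: c=4, p=9
After step 4: c=5, p=9
After step 5: c=9, p=9 ← equal!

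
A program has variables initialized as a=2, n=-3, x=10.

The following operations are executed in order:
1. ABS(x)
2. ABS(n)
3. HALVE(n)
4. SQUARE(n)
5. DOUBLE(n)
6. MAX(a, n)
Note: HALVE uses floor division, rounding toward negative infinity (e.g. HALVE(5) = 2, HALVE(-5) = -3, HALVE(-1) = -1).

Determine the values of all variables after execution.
{a: 2, n: 2, x: 10}

Step-by-step execution:
Initial: a=2, n=-3, x=10
After step 1 (ABS(x)): a=2, n=-3, x=10
After step 2 (ABS(n)): a=2, n=3, x=10
After step 3 (HALVE(n)): a=2, n=1, x=10
After step 4 (SQUARE(n)): a=2, n=1, x=10
After step 5 (DOUBLE(n)): a=2, n=2, x=10
After step 6 (MAX(a, n)): a=2, n=2, x=10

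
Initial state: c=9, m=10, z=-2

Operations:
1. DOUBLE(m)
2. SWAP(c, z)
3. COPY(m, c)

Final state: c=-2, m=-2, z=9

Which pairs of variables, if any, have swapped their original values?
(c, z)

Comparing initial and final values:
c: 9 → -2
z: -2 → 9
m: 10 → -2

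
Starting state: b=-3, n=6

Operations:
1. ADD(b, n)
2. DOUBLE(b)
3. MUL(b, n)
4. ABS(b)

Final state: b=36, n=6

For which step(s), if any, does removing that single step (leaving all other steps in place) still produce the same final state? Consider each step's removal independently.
Step(s) 1, 4

Testing removal of each single step:
Without step 1: final = b=36, n=6 (same)
Without step 2: final = b=18, n=6 (different)
Without step 3: final = b=6, n=6 (different)
Without step 4: final = b=36, n=6 (same)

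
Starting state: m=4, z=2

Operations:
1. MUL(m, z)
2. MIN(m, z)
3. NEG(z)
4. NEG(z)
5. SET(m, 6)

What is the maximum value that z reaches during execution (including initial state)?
2

Values of z at each step:
Initial: z = 2 ← maximum
After step 1: z = 2
After step 2: z = 2
After step 3: z = -2
After step 4: z = 2
After step 5: z = 2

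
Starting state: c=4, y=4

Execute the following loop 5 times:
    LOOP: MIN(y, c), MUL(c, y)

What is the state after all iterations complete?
c=4096, y=4

Iteration trace:
Start: c=4, y=4
After iteration 1: c=16, y=4
After iteration 2: c=64, y=4
After iteration 3: c=256, y=4
After iteration 4: c=1024, y=4
After iteration 5: c=4096, y=4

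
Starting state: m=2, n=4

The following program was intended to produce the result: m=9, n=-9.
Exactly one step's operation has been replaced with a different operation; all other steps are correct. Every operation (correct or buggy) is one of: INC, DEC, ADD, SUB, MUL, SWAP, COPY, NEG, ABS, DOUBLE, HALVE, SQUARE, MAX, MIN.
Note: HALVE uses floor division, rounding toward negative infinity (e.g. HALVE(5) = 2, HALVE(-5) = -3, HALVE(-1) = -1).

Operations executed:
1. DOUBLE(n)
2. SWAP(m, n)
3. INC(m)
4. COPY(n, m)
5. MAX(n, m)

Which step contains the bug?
Step 5

Trace with buggy code:
Initial: m=2, n=4
After step 1: m=2, n=8
After step 2: m=8, n=2
After step 3: m=9, n=2
After step 4: m=9, n=9
After step 5: m=9, n=9
Actual final m=9, n=9 ≠ expected m=9, n=-9.
Step 5 is the only position where a single-operation replacement can produce the expected result.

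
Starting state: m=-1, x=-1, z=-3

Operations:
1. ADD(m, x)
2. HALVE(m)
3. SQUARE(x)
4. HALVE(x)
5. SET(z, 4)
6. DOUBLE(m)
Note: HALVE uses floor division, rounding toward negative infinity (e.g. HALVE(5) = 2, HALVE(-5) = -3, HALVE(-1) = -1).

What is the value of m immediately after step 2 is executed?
m = -1

Tracing m through execution:
Initial: m = -1
After step 1 (ADD(m, x)): m = -2
After step 2 (HALVE(m)): m = -1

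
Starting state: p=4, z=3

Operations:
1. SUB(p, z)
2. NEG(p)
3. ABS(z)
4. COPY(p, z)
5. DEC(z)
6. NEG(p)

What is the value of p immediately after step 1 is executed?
p = 1

Tracing p through execution:
Initial: p = 4
After step 1 (SUB(p, z)): p = 1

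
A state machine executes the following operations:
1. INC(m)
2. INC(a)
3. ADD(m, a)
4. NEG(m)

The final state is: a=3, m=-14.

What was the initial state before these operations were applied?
a=2, m=10

Working backwards:
Final state: a=3, m=-14
Before step 4 (NEG(m)): a=3, m=14
Before step 3 (ADD(m, a)): a=3, m=11
Before step 2 (INC(a)): a=2, m=11
Before step 1 (INC(m)): a=2, m=10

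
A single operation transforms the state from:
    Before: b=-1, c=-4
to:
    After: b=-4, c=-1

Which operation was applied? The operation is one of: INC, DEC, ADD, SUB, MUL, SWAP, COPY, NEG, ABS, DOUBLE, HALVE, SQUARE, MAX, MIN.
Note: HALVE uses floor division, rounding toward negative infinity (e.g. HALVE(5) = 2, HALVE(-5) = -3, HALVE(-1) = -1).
SWAP(c, b)

Analyzing the change:
Before: b=-1, c=-4
After: b=-4, c=-1
Variable c changed from -4 to -1
Variable b changed from -1 to -4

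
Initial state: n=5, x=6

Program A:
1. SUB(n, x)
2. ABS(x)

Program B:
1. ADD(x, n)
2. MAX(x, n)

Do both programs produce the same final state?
No

Program A final state: n=-1, x=6
Program B final state: n=5, x=11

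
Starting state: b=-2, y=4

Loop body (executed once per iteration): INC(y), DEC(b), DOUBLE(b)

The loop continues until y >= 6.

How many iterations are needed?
2

Tracing iterations:
Initial: b=-2, y=4
After iteration 1: b=-6, y=5
After iteration 2: b=-14, y=6
y >= 6 now holds, so the loop exits after 2 iterations.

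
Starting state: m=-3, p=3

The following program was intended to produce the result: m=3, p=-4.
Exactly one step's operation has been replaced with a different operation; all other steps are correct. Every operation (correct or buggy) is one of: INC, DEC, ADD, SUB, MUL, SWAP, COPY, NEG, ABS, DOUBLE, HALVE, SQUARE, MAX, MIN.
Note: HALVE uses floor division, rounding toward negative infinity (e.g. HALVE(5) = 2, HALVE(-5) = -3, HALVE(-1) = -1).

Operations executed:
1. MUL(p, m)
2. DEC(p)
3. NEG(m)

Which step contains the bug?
Step 1

Trace with buggy code:
Initial: m=-3, p=3
After step 1: m=-3, p=-9
After step 2: m=-3, p=-10
After step 3: m=3, p=-10
Actual final m=3, p=-10 ≠ expected m=3, p=-4.
Step 1 is the only position where a single-operation replacement can produce the expected result.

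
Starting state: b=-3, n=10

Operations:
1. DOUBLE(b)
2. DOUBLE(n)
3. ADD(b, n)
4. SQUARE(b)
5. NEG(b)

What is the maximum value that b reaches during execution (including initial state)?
196

Values of b at each step:
Initial: b = -3
After step 1: b = -6
After step 2: b = -6
After step 3: b = 14
After step 4: b = 196 ← maximum
After step 5: b = -196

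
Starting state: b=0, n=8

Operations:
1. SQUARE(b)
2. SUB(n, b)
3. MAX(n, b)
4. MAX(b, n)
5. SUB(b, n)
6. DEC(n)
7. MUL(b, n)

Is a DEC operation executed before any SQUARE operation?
No

First DEC: step 6
First SQUARE: step 1
Since 6 > 1, SQUARE comes first.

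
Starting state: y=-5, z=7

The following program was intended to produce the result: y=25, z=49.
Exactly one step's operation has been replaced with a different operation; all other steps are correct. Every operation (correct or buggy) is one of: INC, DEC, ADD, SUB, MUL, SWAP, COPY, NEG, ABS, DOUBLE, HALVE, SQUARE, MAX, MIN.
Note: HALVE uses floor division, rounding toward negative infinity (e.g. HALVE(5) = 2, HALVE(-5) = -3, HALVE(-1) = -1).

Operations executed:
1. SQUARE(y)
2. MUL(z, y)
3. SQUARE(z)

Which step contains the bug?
Step 2

Trace with buggy code:
Initial: y=-5, z=7
After step 1: y=25, z=7
After step 2: y=25, z=175
After step 3: y=25, z=30625
Actual final y=25, z=30625 ≠ expected y=25, z=49.
Step 2 is the only position where a single-operation replacement can produce the expected result.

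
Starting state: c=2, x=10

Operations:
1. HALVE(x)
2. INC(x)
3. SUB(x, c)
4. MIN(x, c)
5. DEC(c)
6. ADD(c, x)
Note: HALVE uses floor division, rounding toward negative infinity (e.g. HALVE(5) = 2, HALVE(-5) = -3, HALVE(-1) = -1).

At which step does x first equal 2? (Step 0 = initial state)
Step 4

Tracing x:
Initial: x = 10
After step 1: x = 5
After step 2: x = 6
After step 3: x = 4
After step 4: x = 2 ← first occurrence
After step 5: x = 2
After step 6: x = 2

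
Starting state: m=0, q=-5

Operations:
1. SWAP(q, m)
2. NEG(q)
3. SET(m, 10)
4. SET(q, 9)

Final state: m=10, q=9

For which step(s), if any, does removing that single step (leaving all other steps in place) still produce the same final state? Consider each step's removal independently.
Step(s) 1, 2

Testing removal of each single step:
Without step 1: final = m=10, q=9 (same)
Without step 2: final = m=10, q=9 (same)
Without step 3: final = m=-5, q=9 (different)
Without step 4: final = m=10, q=0 (different)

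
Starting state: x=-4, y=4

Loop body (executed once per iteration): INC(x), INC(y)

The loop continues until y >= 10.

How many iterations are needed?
6

Tracing iterations:
Initial: x=-4, y=4
After iteration 1: x=-3, y=5
After iteration 2: x=-2, y=6
After iteration 3: x=-1, y=7
After iteration 4: x=0, y=8
After iteration 5: x=1, y=9
After iteration 6: x=2, y=10
y >= 10 now holds, so the loop exits after 6 iterations.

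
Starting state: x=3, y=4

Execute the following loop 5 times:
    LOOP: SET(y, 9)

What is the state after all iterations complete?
x=3, y=9

Iteration trace:
Start: x=3, y=4
After iteration 1: x=3, y=9
After iteration 2: x=3, y=9
After iteration 3: x=3, y=9
After iteration 4: x=3, y=9
After iteration 5: x=3, y=9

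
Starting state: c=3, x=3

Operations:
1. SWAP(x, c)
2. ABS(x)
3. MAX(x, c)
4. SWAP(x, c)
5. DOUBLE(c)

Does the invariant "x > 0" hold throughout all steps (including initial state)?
Yes

The invariant holds at every step.

State at each step:
Initial: c=3, x=3
After step 1: c=3, x=3
After step 2: c=3, x=3
After step 3: c=3, x=3
After step 4: c=3, x=3
After step 5: c=6, x=3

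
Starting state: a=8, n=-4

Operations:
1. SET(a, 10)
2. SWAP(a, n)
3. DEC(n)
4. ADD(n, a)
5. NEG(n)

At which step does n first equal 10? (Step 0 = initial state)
Step 2

Tracing n:
Initial: n = -4
After step 1: n = -4
After step 2: n = 10 ← first occurrence
After step 3: n = 9
After step 4: n = 5
After step 5: n = -5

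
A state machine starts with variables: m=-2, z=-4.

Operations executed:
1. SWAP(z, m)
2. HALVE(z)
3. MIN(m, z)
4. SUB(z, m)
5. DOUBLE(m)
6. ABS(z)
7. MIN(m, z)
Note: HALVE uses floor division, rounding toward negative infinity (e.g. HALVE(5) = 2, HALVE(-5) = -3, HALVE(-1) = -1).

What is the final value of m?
m = -8

Tracing execution:
Step 1: SWAP(z, m) → m = -4
Step 2: HALVE(z) → m = -4
Step 3: MIN(m, z) → m = -4
Step 4: SUB(z, m) → m = -4
Step 5: DOUBLE(m) → m = -8
Step 6: ABS(z) → m = -8
Step 7: MIN(m, z) → m = -8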